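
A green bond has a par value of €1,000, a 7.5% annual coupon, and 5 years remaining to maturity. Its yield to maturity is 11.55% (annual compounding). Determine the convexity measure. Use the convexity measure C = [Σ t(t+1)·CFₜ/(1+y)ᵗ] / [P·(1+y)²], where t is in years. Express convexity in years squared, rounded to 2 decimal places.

With y = 0.1155:
  t   CF        PV=CF/(1+0.1155)^t    t·PV        t(t+1)·PV
  1        75.00        67.2344        67.2344         134.4688
  2        75.00        60.2729       120.5458         361.6374
  3        75.00        54.0322       162.0966         648.3862
  4        75.00        48.4376       193.7506         968.7528
  5     1,075.00       622.3871     3,111.9356      18,671.6134
  Σ                    852.3643     3,655.5629      20,784.8586
P = 852.3643.
Convexity = Σ t(t+1)·PV / [P·(1+y)²] = 20,784.8586 / (852.3643 × 1.244340) = 19.59669.

19.60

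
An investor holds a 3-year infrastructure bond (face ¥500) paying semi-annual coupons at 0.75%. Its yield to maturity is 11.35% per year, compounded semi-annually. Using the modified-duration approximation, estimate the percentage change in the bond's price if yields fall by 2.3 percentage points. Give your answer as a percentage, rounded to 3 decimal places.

Periodic yield y = 0.05675. Modified duration first:
  t   CF        PV=CF/(1+0.05675)^t    t·PV
  1        1.875         1.7743         1.7743
  2        1.875         1.6790         3.3580
  3        1.875         1.5889         4.7666
  4        1.875         1.5035         6.0141
  5        1.875         1.4228         7.1139
  6      501.875       360.3811     2,162.2867
  Σ                    368.3496     2,185.3137
P = 368.3496; D_Mac = 5.93272 half-year periods = 2.96636 yrs; D_mod = 2.96636/(1+0.05675) = 2.80706 yrs.
ΔP/P ≈ -D_mod · Δy = -2.80706 × (-0.023) = +0.064562 = +6.4562%.

+6.456%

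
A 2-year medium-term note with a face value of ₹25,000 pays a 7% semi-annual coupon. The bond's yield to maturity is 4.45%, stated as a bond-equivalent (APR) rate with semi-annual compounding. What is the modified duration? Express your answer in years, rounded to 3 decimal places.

Periodic yield y = 0.02225. First find Macaulay duration:
  t   CF        PV=CF/(1+0.02225)^t    t·PV
  1       875.00       855.9550       855.9550
  2       875.00       837.3245     1,674.6491
  3       875.00       819.0996     2,457.2987
  4    25,875.00    23,694.7364    94,778.9456
  Σ                 26,207.1155    99,766.8483
P = 26,207.1155; Macaulay duration = 99,766.8483 / 26,207.1155 = 3.80686 half-year periods = 1.90343 years.
Modified duration = D_Mac / (1 + y) = 1.90343 / 1.02225 = 1.86200 years.

1.862 years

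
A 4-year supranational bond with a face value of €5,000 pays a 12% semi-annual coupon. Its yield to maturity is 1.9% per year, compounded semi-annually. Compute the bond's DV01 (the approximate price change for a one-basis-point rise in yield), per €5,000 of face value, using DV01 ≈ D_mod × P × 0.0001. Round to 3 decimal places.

Periodic yield y = 0.0095.
  t   CF        PV=CF/(1+0.0095)^t    t·PV
  1       300.00       297.1768       297.1768
  2       300.00       294.3802       588.7604
  3       300.00       291.6099       874.8297
  4       300.00       288.8657     1,155.4628
  5       300.00       286.1473     1,430.7365
  6       300.00       283.4545     1,700.7268
  7       300.00       280.7870     1,965.5090
  8     5,300.00     4,913.8883    39,311.1067
  Σ                  6,936.3097    47,324.3087
P = 6,936.3097; D_Mac = 6.82269 half-year periods = 3.41135 yrs; D_mod = 3.37924 yrs.
DV01 ≈ 3.37924 × 6,936.3097 × 0.0001 = 2.343948.

€2.344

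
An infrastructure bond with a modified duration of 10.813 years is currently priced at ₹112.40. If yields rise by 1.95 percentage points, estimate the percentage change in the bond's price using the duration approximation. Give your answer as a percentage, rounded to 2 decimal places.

-21.09%

Duration approximation: ΔP/P ≈ -D_mod · Δy = -10.813 × (+0.0195) = -0.2108535.
As a percentage: -21.08535%.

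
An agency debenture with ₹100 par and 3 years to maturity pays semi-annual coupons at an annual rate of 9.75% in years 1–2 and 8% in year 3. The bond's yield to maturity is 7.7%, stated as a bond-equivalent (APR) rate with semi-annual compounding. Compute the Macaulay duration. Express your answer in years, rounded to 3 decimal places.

2.681 years

Periodic yield y = 0.0385. Discount each cash flow and weight by its period:
  t   CF        PV=CF/(1+0.0385)^t    t·PV
  1        4.875         4.6943         4.6943
  2        4.875         4.5202         9.0405
  3        4.875         4.3527        13.0580
  4        4.875         4.1913        16.7652
  5        4.000         3.3115        16.5576
  6      104.000        82.9076       497.4456
  Σ                    103.9776       557.5611
Price P = Σ PV = 103.9776.
Macaulay duration = Σ(t·PV) / P = 557.5611 / 103.9776 = 5.36232 half-year periods.
In years: 5.36232 / 2 = 2.68116 years.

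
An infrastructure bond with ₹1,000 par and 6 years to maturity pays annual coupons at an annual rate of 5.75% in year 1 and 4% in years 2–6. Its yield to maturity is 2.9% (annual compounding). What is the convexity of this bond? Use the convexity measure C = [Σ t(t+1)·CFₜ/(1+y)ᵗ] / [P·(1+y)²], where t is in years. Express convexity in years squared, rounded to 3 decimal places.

With y = 0.029:
  t   CF        PV=CF/(1+0.029)^t    t·PV        t(t+1)·PV
  1        57.50        55.8795        55.8795         111.7590
  2        40.00        37.7772        75.5543         226.6629
  3        40.00        36.7125       110.1375         440.5499
  4        40.00        35.6778       142.7113         713.5567
  5        40.00        34.6723       173.3617       1,040.1701
  6     1,040.00       876.0746     5,256.4476      36,795.1333
  Σ                  1,076.7939     5,814.0919      39,327.8320
P = 1,076.7939.
Convexity = Σ t(t+1)·PV / [P·(1+y)²] = 39,327.8320 / (1,076.7939 × 1.058841) = 34.49345.

34.493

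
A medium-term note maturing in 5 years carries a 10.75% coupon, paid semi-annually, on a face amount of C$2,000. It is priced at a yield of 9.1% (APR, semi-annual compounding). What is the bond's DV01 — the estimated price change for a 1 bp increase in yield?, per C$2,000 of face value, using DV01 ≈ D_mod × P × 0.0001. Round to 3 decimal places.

C$0.821

Periodic yield y = 0.0455.
  t   CF        PV=CF/(1+0.0455)^t    t·PV
  1       107.50       102.8216       102.8216
  2       107.50        98.3468       196.6937
  3       107.50        94.0668       282.2004
  4       107.50        89.9730       359.8921
  5       107.50        86.0574       430.2871
  6       107.50        82.3122       493.8732
  7       107.50        78.7300       551.1099
  8       107.50        75.3037       602.4294
  9       107.50        72.0265       648.2382
  10    2,107.50     1,350.6015    13,506.0145
  Σ                  2,130.2395    17,173.5601
P = 2,130.2395; D_Mac = 8.06180 half-year periods = 4.03090 yrs; D_mod = 3.85547 yrs.
DV01 ≈ 3.85547 × 2,130.2395 × 0.0001 = 0.821308.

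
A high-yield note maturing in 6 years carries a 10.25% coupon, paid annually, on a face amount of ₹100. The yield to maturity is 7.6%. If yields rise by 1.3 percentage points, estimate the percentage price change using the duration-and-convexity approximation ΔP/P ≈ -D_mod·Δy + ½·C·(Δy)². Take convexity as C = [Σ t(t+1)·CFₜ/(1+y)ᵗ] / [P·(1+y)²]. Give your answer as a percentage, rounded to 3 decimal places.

-5.622%

With y = 0.076:
  t   CF        PV=CF/(1+0.076)^t    t·PV        t(t+1)·PV
  1        10.25         9.5260         9.5260          19.0520
  2        10.25         8.8532        17.7064          53.1191
  3        10.25         8.2279        24.6836          98.7344
  4        10.25         7.6467        30.5869         152.9343
  5        10.25         7.1066        35.5331         213.1983
  6       110.25        71.0403       426.2420       2,983.6939
  Σ                    112.4007       544.2779       3,520.7319
P = 112.4007; D_Mac = 4.84230 yrs; D_mod = 4.50028 yrs; C = 27.05449.
Duration effect: -4.50028 × (+0.013) = -0.058504
Convexity effect: 0.5 × 27.05449 × (0.013)² = +0.0022861
ΔP/P ≈ -0.058504 + 0.0022861 = -0.056218 = -5.6218%.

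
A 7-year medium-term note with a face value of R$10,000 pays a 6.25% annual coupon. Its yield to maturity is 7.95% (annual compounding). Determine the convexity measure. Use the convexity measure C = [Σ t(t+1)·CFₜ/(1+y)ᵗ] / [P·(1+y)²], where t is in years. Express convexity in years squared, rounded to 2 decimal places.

37.40

With y = 0.0795:
  t   CF        PV=CF/(1+0.0795)^t    t·PV        t(t+1)·PV
  1       625.00       578.9717       578.9717       1,157.9435
  2       625.00       536.3333     1,072.6665       3,217.9995
  3       625.00       496.8349     1,490.5046       5,962.0186
  4       625.00       460.2454     1,840.9815       9,204.9075
  5       625.00       426.3505     2,131.7525      12,790.5152
  6       625.00       394.9518     2,369.7110      16,587.9771
  7    10,625.00     6,219.7140    43,537.9977     348,303.9816
  Σ                  9,113.4016    53,022.5856     397,225.3429
P = 9,113.4016.
Convexity = Σ t(t+1)·PV / [P·(1+y)²] = 397,225.3429 / (9,113.4016 × 1.165320) = 37.40341.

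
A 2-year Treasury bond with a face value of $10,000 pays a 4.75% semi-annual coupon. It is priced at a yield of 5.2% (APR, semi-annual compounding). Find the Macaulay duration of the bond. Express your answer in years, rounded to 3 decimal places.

Periodic yield y = 0.026. Discount each cash flow and weight by its period:
  t   CF        PV=CF/(1+0.026)^t    t·PV
  1       237.50       231.4815       231.4815
  2       237.50       225.6155       451.2310
  3       237.50       219.8981       659.6944
  4    10,237.50     9,238.5640    36,954.2560
  Σ                  9,915.5591    38,296.6628
Price P = Σ PV = 9,915.5591.
Macaulay duration = Σ(t·PV) / P = 38,296.6628 / 9,915.5591 = 3.86228 half-year periods.
In years: 3.86228 / 2 = 1.93114 years.

1.931 years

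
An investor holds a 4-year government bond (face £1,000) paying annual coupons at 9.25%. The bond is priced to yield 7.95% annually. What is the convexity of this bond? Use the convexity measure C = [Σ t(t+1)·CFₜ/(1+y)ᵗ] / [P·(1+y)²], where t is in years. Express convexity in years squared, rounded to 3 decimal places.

14.496

With y = 0.0795:
  t   CF        PV=CF/(1+0.0795)^t    t·PV        t(t+1)·PV
  1        92.50        85.6878        85.6878         171.3756
  2        92.50        79.3773       158.7546         476.2639
  3        92.50        73.5316       220.5947         882.3787
  4     1,092.50       804.5089     3,218.0356      16,090.1782
  Σ                  1,043.1056     3,683.0728      17,620.1965
P = 1,043.1056.
Convexity = Σ t(t+1)·PV / [P·(1+y)²] = 17,620.1965 / (1,043.1056 × 1.165320) = 14.49563.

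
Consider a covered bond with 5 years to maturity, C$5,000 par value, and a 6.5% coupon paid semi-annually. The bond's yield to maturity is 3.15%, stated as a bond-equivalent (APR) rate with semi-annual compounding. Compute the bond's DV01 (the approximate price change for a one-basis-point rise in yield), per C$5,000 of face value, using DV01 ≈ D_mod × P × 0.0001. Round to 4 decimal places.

Periodic yield y = 0.01575.
  t   CF        PV=CF/(1+0.01575)^t    t·PV
  1       162.50       159.9803       159.9803
  2       162.50       157.4997       314.9994
  3       162.50       155.0575       465.1726
  4       162.50       152.6532       610.6130
  5       162.50       150.2862       751.4312
  6       162.50       147.9559       887.7356
  7       162.50       145.6618     1,019.6323
  8       162.50       143.4032     1,147.2253
  9       162.50       141.1796     1,270.6162
  10    5,162.50     4,415.6206    44,156.2064
  Σ                  5,769.2981    50,783.6122
P = 5,769.2981; D_Mac = 8.80239 half-year periods = 4.40120 yrs; D_mod = 4.33295 yrs.
DV01 ≈ 4.33295 × 5,769.2981 × 0.0001 = 2.499809.

C$2.4998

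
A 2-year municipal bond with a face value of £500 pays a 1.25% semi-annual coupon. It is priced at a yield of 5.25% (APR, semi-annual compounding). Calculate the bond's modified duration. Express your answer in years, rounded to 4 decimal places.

1.9299 years

Periodic yield y = 0.02625. First find Macaulay duration:
  t   CF        PV=CF/(1+0.02625)^t    t·PV
  1        3.125         3.0451         3.0451
  2        3.125         2.9672         5.9344
  3        3.125         2.8913         8.6738
  4      503.125       453.5897     1,814.3589
  Σ                    462.4933     1,832.0122
P = 462.4933; Macaulay duration = 1,832.0122 / 462.4933 = 3.96117 half-year periods = 1.98058 years.
Modified duration = D_Mac / (1 + y) = 1.98058 / 1.02625 = 1.92992 years.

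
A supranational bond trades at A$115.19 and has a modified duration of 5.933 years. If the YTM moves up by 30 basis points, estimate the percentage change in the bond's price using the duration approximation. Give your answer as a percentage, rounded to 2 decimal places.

-1.78%

Duration approximation: ΔP/P ≈ -D_mod · Δy = -5.933 × (+0.003) = -0.017799.
As a percentage: -1.7799%.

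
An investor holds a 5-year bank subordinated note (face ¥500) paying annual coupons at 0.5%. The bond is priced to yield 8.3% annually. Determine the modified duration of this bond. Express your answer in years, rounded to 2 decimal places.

4.56 years

Periodic yield y = 0.083. First find Macaulay duration:
  t   CF        PV=CF/(1+0.083)^t    t·PV
  1         2.50         2.3084         2.3084
  2         2.50         2.1315         4.2630
  3         2.50         1.9681         5.9044
  4         2.50         1.8173         7.2692
  5       502.50       337.2825     1,686.4124
  Σ                    345.5078     1,706.1574
P = 345.5078; Macaulay duration = 1,706.1574 / 345.5078 = 4.93812 years.
Modified duration = D_Mac / (1 + y) = 4.93812 / 1.083 = 4.55966 years.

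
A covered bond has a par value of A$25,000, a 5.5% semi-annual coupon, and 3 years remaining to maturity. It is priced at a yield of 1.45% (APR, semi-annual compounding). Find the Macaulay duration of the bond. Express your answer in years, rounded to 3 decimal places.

Periodic yield y = 0.00725. Discount each cash flow and weight by its period:
  t   CF        PV=CF/(1+0.00725)^t    t·PV
  1       687.50       682.5515       682.5515
  2       687.50       677.6386     1,355.2772
  3       687.50       672.7611     2,018.2833
  4       687.50       667.9187     2,671.6748
  5       687.50       663.1111     3,315.5557
  6    25,687.50    24,597.9086   147,587.4514
  Σ                 27,961.8896   157,630.7939
Price P = Σ PV = 27,961.8896.
Macaulay duration = Σ(t·PV) / P = 157,630.7939 / 27,961.8896 = 5.63734 half-year periods.
In years: 5.63734 / 2 = 2.81867 years.

2.819 years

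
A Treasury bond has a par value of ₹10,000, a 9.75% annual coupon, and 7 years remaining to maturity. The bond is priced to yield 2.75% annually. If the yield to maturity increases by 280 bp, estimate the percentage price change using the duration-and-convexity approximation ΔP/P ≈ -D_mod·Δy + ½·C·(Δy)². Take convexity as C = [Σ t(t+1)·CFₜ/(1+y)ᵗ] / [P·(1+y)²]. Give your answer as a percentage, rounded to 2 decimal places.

With y = 0.0275:
  t   CF        PV=CF/(1+0.0275)^t    t·PV        t(t+1)·PV
  1       975.00       948.9051       948.9051       1,897.8102
  2       975.00       923.5086     1,847.0172       5,541.0517
  3       975.00       898.7918     2,696.3755      10,785.5022
  4       975.00       874.7366     3,498.9464      17,494.7318
  5       975.00       851.3251     4,256.6257      25,539.7545
  6       975.00       828.5403     4,971.2417      34,798.6922
  7    10,975.00     9,076.7780    63,537.4462     508,299.5697
  Σ                 14,402.5856    81,756.5580     604,357.1123
P = 14,402.5856; D_Mac = 5.67652 yrs; D_mod = 5.52459 yrs; C = 39.74564.
Duration effect: -5.52459 × (+0.028) = -0.154689
Convexity effect: 0.5 × 39.74564 × (0.028)² = +0.0155803
ΔP/P ≈ -0.154689 + 0.0155803 = -0.139108 = -13.9108%.

-13.91%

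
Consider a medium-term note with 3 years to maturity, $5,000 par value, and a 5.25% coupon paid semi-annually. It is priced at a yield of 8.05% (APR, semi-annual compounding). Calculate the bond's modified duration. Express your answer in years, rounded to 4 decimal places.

Periodic yield y = 0.04025. First find Macaulay duration:
  t   CF        PV=CF/(1+0.04025)^t    t·PV
  1       131.25       126.1716       126.1716
  2       131.25       121.2897       242.5794
  3       131.25       116.5967       349.7900
  4       131.25       112.0852       448.3409
  5       131.25       107.7484       538.7418
  6     5,131.25     4,049.4573    24,296.7440
  Σ                  4,633.3489    26,002.3678
P = 4,633.3489; Macaulay duration = 26,002.3678 / 4,633.3489 = 5.61200 half-year periods = 2.80600 years.
Modified duration = D_Mac / (1 + y) = 2.80600 / 1.04025 = 2.69743 years.

2.6974 years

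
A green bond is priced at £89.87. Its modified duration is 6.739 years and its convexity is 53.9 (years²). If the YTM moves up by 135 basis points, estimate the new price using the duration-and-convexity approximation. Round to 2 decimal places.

Duration effect: -D_mod·Δy = -6.739 × (+0.0135) = -0.0909765
Convexity effect: ½·C·(Δy)² = 0.5 × 53.9 × (0.0135)² = +0.0049116375
ΔP/P ≈ -0.0909765 + 0.0049116375 = -0.0860648625
New price ≈ 89.87 × (1 - 0.0860648625) = 82.135350807125.

£82.14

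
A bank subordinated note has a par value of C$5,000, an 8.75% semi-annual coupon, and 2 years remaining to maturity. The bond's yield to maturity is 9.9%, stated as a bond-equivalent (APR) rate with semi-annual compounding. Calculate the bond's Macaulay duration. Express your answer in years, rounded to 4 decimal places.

1.8763 years

Periodic yield y = 0.0495. Discount each cash flow and weight by its period:
  t   CF        PV=CF/(1+0.0495)^t    t·PV
  1       218.75       208.4326       208.4326
  2       218.75       198.6018       397.2036
  3       218.75       189.2347       567.7040
  4     5,218.75     4,301.6663    17,206.6654
  Σ                  4,897.9354    18,380.0056
Price P = Σ PV = 4,897.9354.
Macaulay duration = Σ(t·PV) / P = 18,380.0056 / 4,897.9354 = 3.75260 half-year periods.
In years: 3.75260 / 2 = 1.87630 years.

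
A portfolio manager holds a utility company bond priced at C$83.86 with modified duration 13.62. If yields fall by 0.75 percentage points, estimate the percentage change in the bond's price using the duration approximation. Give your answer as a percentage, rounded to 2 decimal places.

Duration approximation: ΔP/P ≈ -D_mod · Δy = -13.62 × (-0.0075) = +0.102150.
As a percentage: +10.2150%.

+10.22%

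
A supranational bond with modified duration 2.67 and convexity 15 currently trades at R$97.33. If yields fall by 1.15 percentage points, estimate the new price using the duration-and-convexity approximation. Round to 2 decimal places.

Duration effect: -D_mod·Δy = -2.67 × (-0.0115) = +0.030705
Convexity effect: ½·C·(Δy)² = 0.5 × 15 × (-0.0115)² = +0.000991875
ΔP/P ≈ +0.030705 + 0.000991875 = +0.031696875
New price ≈ 97.33 × (1 + 0.031696875) = 100.41505684375.

R$100.42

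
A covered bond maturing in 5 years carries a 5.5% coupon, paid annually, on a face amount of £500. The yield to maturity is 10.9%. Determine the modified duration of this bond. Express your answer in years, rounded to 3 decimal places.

4.002 years

Periodic yield y = 0.109. First find Macaulay duration:
  t   CF        PV=CF/(1+0.109)^t    t·PV
  1        27.50        24.7971        24.7971
  2        27.50        22.3599        44.7198
  3        27.50        20.1622        60.4866
  4        27.50        18.1805        72.7221
  5       527.50       314.4595     1,572.2975
  Σ                    399.9592     1,775.0232
P = 399.9592; Macaulay duration = 1,775.0232 / 399.9592 = 4.43801 years.
Modified duration = D_Mac / (1 + y) = 4.43801 / 1.109 = 4.00181 years.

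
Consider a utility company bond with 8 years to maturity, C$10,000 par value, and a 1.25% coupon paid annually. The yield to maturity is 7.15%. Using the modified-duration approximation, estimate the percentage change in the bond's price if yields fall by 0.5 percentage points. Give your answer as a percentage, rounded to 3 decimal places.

+3.527%

Periodic yield y = 0.0715. Modified duration first:
  t   CF        PV=CF/(1+0.0715)^t    t·PV
  1       125.00       116.6589       116.6589
  2       125.00       108.8744       217.7487
  3       125.00       101.6093       304.8279
  4       125.00        94.8290       379.3161
  5       125.00        88.5012       442.5060
  6       125.00        82.5956       495.5737
  7       125.00        77.0841       539.5887
  8    10,125.00     5,827.1692    46,617.3536
  Σ                  6,497.3217    49,113.5736
P = 6,497.3217; D_Mac = 7.55905 yrs; D_mod = 7.55905/(1+0.0715) = 7.05464 yrs.
ΔP/P ≈ -D_mod · Δy = -7.05464 × (-0.005) = +0.035273 = +3.5273%.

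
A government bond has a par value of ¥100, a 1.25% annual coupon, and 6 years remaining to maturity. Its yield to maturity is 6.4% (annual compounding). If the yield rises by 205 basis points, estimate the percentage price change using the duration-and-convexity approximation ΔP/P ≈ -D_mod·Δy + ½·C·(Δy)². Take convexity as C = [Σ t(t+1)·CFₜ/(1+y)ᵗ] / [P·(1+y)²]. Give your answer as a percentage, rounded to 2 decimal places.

-10.40%

With y = 0.064:
  t   CF        PV=CF/(1+0.064)^t    t·PV        t(t+1)·PV
  1         1.25         1.1748         1.1748           2.3496
  2         1.25         1.1041         2.2083           6.6249
  3         1.25         1.0377         3.1132          12.4528
  4         1.25         0.9753         3.9012          19.5062
  5         1.25         0.9166         4.5832          27.4994
  6       101.25        69.7823       418.6938       2,930.8565
  Σ                     74.9909       433.6746       2,999.2894
P = 74.9909; D_Mac = 5.78303 yrs; D_mod = 5.43517 yrs; C = 35.32859.
Duration effect: -5.43517 × (+0.0205) = -0.111421
Convexity effect: 0.5 × 35.32859 × (0.0205)² = +0.0074234
ΔP/P ≈ -0.111421 + 0.0074234 = -0.103998 = -10.3998%.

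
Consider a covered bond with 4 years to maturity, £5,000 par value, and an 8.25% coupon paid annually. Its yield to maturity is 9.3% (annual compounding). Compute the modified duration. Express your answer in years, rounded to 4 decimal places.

3.2546 years

Periodic yield y = 0.093. First find Macaulay duration:
  t   CF        PV=CF/(1+0.093)^t    t·PV
  1       412.50       377.4016       377.4016
  2       412.50       345.2897       690.5794
  3       412.50       315.9101       947.7302
  4     5,412.50     3,792.4273    15,169.7091
  Σ                  4,831.0287    17,185.4204
P = 4,831.0287; Macaulay duration = 17,185.4204 / 4,831.0287 = 3.55730 years.
Modified duration = D_Mac / (1 + y) = 3.55730 / 1.093 = 3.25462 years.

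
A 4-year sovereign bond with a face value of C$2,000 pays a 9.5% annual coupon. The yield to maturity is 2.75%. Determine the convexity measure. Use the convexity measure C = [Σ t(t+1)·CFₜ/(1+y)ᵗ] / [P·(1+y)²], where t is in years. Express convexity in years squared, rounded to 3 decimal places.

16.203

With y = 0.0275:
  t   CF        PV=CF/(1+0.0275)^t    t·PV        t(t+1)·PV
  1       190.00       184.9148       184.9148         369.8297
  2       190.00       179.9658       359.9316       1,079.7947
  3       190.00       175.1492       525.4475       2,101.7902
  4     2,190.00     1,964.7930     7,859.1718      39,295.8591
  Σ                  2,504.8228     8,929.4658      42,847.2737
P = 2,504.8228.
Convexity = Σ t(t+1)·PV / [P·(1+y)²] = 42,847.2737 / (2,504.8228 × 1.055756) = 16.20252.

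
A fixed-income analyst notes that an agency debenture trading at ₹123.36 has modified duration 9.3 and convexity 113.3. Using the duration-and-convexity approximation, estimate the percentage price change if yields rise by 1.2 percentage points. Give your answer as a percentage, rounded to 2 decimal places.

Duration effect: -D_mod·Δy = -9.3 × (+0.012) = -0.111600
Convexity effect: ½·C·(Δy)² = 0.5 × 113.3 × (0.012)² = +0.0081576
ΔP/P ≈ -0.111600 + 0.0081576 = -0.1034424
= -10.34424%.

-10.34%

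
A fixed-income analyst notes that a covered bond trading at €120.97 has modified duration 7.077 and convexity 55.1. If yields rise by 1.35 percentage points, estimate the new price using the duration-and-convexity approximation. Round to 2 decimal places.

€110.02

Duration effect: -D_mod·Δy = -7.077 × (+0.0135) = -0.0955395
Convexity effect: ½·C·(Δy)² = 0.5 × 55.1 × (0.0135)² = +0.0050209875
ΔP/P ≈ -0.0955395 + 0.0050209875 = -0.0905185125
New price ≈ 120.97 × (1 - 0.0905185125) = 110.019975542875.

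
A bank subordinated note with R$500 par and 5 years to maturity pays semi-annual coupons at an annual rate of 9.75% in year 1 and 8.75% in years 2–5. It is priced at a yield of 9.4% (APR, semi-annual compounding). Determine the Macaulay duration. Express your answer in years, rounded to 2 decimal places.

Periodic yield y = 0.047. Discount each cash flow and weight by its period:
  t   CF        PV=CF/(1+0.047)^t    t·PV
  1       24.375        23.2808        23.2808
  2       24.375        22.2357        44.4714
  3       21.875        19.0593        57.1780
  4       21.875        18.2038        72.8151
  5       21.875        17.3866        86.9330
  6       21.875        16.6061        99.6367
  7       21.875        15.8607       111.0246
  8       21.875        15.1487       121.1894
  9       21.875        14.4686       130.2178
  10     521.875       329.6854     3,296.8537
  Σ                    491.9357     4,043.6006
Price P = Σ PV = 491.9357.
Macaulay duration = Σ(t·PV) / P = 4,043.6006 / 491.9357 = 8.21977 half-year periods.
In years: 8.21977 / 2 = 4.10989 years.

4.11 years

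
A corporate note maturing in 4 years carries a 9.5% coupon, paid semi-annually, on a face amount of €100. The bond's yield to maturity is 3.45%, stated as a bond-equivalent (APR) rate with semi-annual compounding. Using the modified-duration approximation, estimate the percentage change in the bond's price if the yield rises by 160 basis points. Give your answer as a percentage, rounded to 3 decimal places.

Periodic yield y = 0.01725. Modified duration first:
  t   CF        PV=CF/(1+0.01725)^t    t·PV
  1         4.75         4.6695         4.6695
  2         4.75         4.5903         9.1805
  3         4.75         4.5124        13.5373
  4         4.75         4.4359        17.7436
  5         4.75         4.3607        21.8034
  6         4.75         4.2867        25.7205
  7         4.75         4.2141        29.4984
  8       104.75        91.3550       730.8402
  Σ                    122.4246       852.9934
P = 122.4246; D_Mac = 6.96750 half-year periods = 3.48375 yrs; D_mod = 3.48375/(1+0.01725) = 3.42468 yrs.
ΔP/P ≈ -D_mod · Δy = -3.42468 × (+0.016) = -0.054795 = -5.4795%.

-5.479%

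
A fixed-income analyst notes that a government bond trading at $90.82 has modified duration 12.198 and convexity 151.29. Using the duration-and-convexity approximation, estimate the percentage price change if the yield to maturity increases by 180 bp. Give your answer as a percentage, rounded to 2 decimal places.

Duration effect: -D_mod·Δy = -12.198 × (+0.018) = -0.219564
Convexity effect: ½·C·(Δy)² = 0.5 × 151.29 × (0.018)² = +0.02450898
ΔP/P ≈ -0.219564 + 0.02450898 = -0.19505502
= -19.505502%.

-19.51%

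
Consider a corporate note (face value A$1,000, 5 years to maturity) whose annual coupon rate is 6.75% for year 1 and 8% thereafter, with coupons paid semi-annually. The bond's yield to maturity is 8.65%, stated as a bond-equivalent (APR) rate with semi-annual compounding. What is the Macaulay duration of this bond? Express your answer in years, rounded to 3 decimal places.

4.248 years

Periodic yield y = 0.04325. Discount each cash flow and weight by its period:
  t   CF        PV=CF/(1+0.04325)^t    t·PV
  1        33.75        32.3508        32.3508
  2        33.75        31.0097        62.0193
  3        40.00        35.2286       105.6857
  4        40.00        33.7681       135.0723
  5        40.00        32.3682       161.8408
  6        40.00        31.0263       186.1576
  7        40.00        29.7400       208.1801
  8        40.00        28.5071       228.0567
  9        40.00        27.3253       245.9274
  10    1,040.00       681.0036     6,810.0360
  Σ                    962.3275     8,175.3268
Price P = Σ PV = 962.3275.
Macaulay duration = Σ(t·PV) / P = 8,175.3268 / 962.3275 = 8.49537 half-year periods.
In years: 8.49537 / 2 = 4.24768 years.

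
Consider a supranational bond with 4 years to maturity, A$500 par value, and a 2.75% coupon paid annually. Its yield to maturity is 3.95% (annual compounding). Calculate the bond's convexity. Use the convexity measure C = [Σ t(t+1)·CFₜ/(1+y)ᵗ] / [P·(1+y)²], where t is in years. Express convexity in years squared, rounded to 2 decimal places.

17.51

With y = 0.0395:
  t   CF        PV=CF/(1+0.0395)^t    t·PV        t(t+1)·PV
  1        13.75        13.2275        13.2275          26.4550
  2        13.75        12.7249        25.4498          76.3493
  3        13.75        12.2413        36.7240         146.8962
  4       513.75       440.0012     1,760.0048       8,800.0240
  Σ                    478.1949     1,835.4061       9,049.7245
P = 478.1949.
Convexity = Σ t(t+1)·PV / [P·(1+y)²] = 9,049.7245 / (478.1949 × 1.080560) = 17.51384.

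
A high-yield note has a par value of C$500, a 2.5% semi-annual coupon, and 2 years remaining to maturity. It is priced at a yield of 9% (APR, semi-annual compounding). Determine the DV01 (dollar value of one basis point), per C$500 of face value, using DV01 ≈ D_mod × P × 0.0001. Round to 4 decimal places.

C$0.0829

Periodic yield y = 0.045.
  t   CF        PV=CF/(1+0.045)^t    t·PV
  1         6.25         5.9809         5.9809
  2         6.25         5.7233        11.4466
  3         6.25         5.4769        16.4306
  4       506.25       424.5217     1,698.0867
  Σ                    441.7027     1,731.9448
P = 441.7027; D_Mac = 3.92106 half-year periods = 1.96053 yrs; D_mod = 1.87611 yrs.
DV01 ≈ 1.87611 × 441.7027 × 0.0001 = 0.082868.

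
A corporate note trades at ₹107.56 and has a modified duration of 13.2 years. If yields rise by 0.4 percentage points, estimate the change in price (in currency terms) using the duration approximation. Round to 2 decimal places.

-₹5.68

Duration approximation: ΔP/P ≈ -D_mod · Δy = -13.2 × (+0.004) = -0.052800.
ΔP ≈ 107.56 × (-0.052800) = -5.679168.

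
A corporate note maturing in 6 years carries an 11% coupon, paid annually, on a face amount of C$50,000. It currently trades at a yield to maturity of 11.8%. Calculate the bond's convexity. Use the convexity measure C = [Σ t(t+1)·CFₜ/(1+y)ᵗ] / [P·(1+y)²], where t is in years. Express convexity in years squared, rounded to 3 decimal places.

With y = 0.118:
  t   CF        PV=CF/(1+0.118)^t    t·PV        t(t+1)·PV
  1     5,500.00     4,919.4991     4,919.4991       9,838.9982
  2     5,500.00     4,400.2675     8,800.5351      26,401.6052
  3     5,500.00     3,935.8386    11,807.5158      47,230.0630
  4     5,500.00     3,520.4281    14,081.7123      70,408.5614
  5     5,500.00     3,148.8623    15,744.3116      94,465.8695
  6    55,500.00    28,421.1837   170,527.1023   1,193,689.7158
  Σ                 48,346.0793   225,880.6761   1,442,034.8131
P = 48,346.0793.
Convexity = Σ t(t+1)·PV / [P·(1+y)²] = 1,442,034.8131 / (48,346.0793 × 1.249924) = 23.86332.

23.863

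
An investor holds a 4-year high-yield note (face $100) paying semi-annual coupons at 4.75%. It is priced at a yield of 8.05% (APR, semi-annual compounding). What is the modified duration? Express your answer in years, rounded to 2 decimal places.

Periodic yield y = 0.04025. First find Macaulay duration:
  t   CF        PV=CF/(1+0.04025)^t    t·PV
  1        2.375         2.2831         2.2831
  2        2.375         2.1948         4.3895
  3        2.375         2.1098         6.3295
  4        2.375         2.0282         8.1128
  5        2.375         1.9497         9.7487
  6        2.375         1.8743        11.2458
  7        2.375         1.8018        12.6124
  8      102.375        74.6607       597.2857
  Σ                     88.9024       652.0075
P = 88.9024; Macaulay duration = 652.0075 / 88.9024 = 7.33397 half-year periods = 3.66698 years.
Modified duration = D_Mac / (1 + y) = 3.66698 / 1.04025 = 3.52510 years.

3.53 years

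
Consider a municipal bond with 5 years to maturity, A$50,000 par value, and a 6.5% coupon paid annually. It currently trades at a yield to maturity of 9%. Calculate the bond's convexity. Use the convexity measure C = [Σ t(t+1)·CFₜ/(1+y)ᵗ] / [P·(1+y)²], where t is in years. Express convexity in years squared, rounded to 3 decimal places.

21.198

With y = 0.09:
  t   CF        PV=CF/(1+0.09)^t    t·PV        t(t+1)·PV
  1     3,250.00     2,981.6514     2,981.6514       5,963.3028
  2     3,250.00     2,735.4600     5,470.9200      16,412.7599
  3     3,250.00     2,509.5963     7,528.7889      30,115.1557
  4     3,250.00     2,302.3819     9,209.5277      46,047.6387
  5    53,250.00    34,608.8463   173,044.2316   1,038,265.3896
  Σ                 45,137.9359   198,235.1196   1,136,804.2467
P = 45,137.9359.
Convexity = Σ t(t+1)·PV / [P·(1+y)²] = 1,136,804.2467 / (45,137.9359 × 1.188100) = 21.19781.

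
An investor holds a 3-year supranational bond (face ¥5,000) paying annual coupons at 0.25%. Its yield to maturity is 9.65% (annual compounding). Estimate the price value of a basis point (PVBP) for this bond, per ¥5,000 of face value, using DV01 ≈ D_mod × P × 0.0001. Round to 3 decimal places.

Periodic yield y = 0.0965.
  t   CF        PV=CF/(1+0.0965)^t    t·PV
  1        12.50        11.3999        11.3999
  2        12.50        10.3966        20.7933
  3     5,012.50     3,802.1433    11,406.4298
  Σ                  3,823.9398    11,438.6230
P = 3,823.9398; D_Mac = 2.99132 yrs; D_mod = 2.72806 yrs.
DV01 ≈ 2.72806 × 3,823.9398 × 0.0001 = 1.043194.

¥1.043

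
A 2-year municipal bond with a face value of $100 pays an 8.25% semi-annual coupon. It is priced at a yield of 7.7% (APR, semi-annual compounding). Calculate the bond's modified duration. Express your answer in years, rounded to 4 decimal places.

Periodic yield y = 0.0385. First find Macaulay duration:
  t   CF        PV=CF/(1+0.0385)^t    t·PV
  1        4.125         3.9721         3.9721
  2        4.125         3.8248         7.6496
  3        4.125         3.6830        11.0491
  4      104.125        89.5218       358.0874
  Σ                    101.0018       380.7582
P = 101.0018; Macaulay duration = 380.7582 / 101.0018 = 3.76982 half-year periods = 1.88491 years.
Modified duration = D_Mac / (1 + y) = 1.88491 / 1.0385 = 1.81503 years.

1.8150 years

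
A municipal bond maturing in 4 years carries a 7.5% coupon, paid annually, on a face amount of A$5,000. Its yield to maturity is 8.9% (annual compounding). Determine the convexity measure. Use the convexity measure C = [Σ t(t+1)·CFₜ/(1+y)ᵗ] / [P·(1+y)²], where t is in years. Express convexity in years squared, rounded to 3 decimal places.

With y = 0.089:
  t   CF        PV=CF/(1+0.089)^t    t·PV        t(t+1)·PV
  1       375.00       344.3526       344.3526         688.7052
  2       375.00       316.2099       632.4199       1,897.2596
  3       375.00       290.3672       871.1017       3,484.4070
  4     5,375.00     3,821.7911    15,287.1646      76,435.8229
  Σ                  4,772.7209    17,135.0388      82,506.1947
P = 4,772.7209.
Convexity = Σ t(t+1)·PV / [P·(1+y)²] = 82,506.1947 / (4,772.7209 × 1.185921) = 14.57689.

14.577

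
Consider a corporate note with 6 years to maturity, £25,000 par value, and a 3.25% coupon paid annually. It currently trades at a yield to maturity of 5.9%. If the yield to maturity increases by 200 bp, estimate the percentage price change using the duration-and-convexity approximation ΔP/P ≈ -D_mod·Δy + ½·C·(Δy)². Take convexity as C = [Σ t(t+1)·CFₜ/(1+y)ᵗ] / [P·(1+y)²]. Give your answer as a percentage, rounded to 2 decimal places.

With y = 0.059:
  t   CF        PV=CF/(1+0.059)^t    t·PV        t(t+1)·PV
  1       812.50       767.2332       767.2332       1,534.4665
  2       812.50       724.4884     1,448.9768       4,346.9305
  3       812.50       684.1250     2,052.3751       8,209.5005
  4       812.50       646.0104     2,584.0417      12,920.2086
  5       812.50       610.0193     3,050.0965      18,300.5787
  6    25,812.50    18,300.1356   109,800.8137     768,605.6962
  Σ                 21,732.0120   119,703.5371     813,917.3811
P = 21,732.0120; D_Mac = 5.50817 yrs; D_mod = 5.20129 yrs; C = 33.39554.
Duration effect: -5.20129 × (+0.02) = -0.104026
Convexity effect: 0.5 × 33.39554 × (0.02)² = +0.0066791
ΔP/P ≈ -0.104026 + 0.0066791 = -0.097347 = -9.7347%.

-9.73%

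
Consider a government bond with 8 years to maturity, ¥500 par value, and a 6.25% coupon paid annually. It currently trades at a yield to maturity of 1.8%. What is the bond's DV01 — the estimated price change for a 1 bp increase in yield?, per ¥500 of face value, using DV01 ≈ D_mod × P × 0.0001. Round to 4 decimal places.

¥0.4406

Periodic yield y = 0.018.
  t   CF        PV=CF/(1+0.018)^t    t·PV
  1        31.25        30.6974        30.6974
  2        31.25        30.1547        60.3093
  3        31.25        29.6215        88.8644
  4        31.25        29.0977       116.3909
  5        31.25        28.5832       142.9161
  6        31.25        28.0778       168.4669
  7        31.25        27.5814       193.0695
  8       531.25       460.5923     3,684.7388
  Σ                    664.4060     4,485.4533
P = 664.4060; D_Mac = 6.75107 yrs; D_mod = 6.63170 yrs.
DV01 ≈ 6.63170 × 664.4060 × 0.0001 = 0.440614.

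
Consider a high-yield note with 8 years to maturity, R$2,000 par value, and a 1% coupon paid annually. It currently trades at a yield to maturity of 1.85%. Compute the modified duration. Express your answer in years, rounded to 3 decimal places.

Periodic yield y = 0.0185. First find Macaulay duration:
  t   CF        PV=CF/(1+0.0185)^t    t·PV
  1        20.00        19.6367        19.6367
  2        20.00        19.2800        38.5601
  3        20.00        18.9298        56.7895
  4        20.00        18.5860        74.3440
  5        20.00        18.2484        91.2420
  6        20.00        17.9169       107.5016
  7        20.00        17.5915       123.1405
  8     2,020.00     1,744.4684    13,955.7471
  Σ                  1,874.6578    14,466.9615
P = 1,874.6578; Macaulay duration = 14,466.9615 / 1,874.6578 = 7.71712 years.
Modified duration = D_Mac / (1 + y) = 7.71712 / 1.0185 = 7.57695 years.

7.577 years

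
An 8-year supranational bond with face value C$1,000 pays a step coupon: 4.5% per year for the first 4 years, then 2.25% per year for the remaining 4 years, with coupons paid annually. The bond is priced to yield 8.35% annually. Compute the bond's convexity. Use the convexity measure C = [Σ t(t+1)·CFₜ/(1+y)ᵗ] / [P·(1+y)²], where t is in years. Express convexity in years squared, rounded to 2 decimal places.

49.03

With y = 0.0835:
  t   CF        PV=CF/(1+0.0835)^t    t·PV        t(t+1)·PV
  1        45.00        41.5321        41.5321          83.0641
  2        45.00        38.3314        76.6628         229.9884
  3        45.00        35.3774       106.1322         424.5287
  4        45.00        32.6510       130.6041         653.0205
  5        22.50        15.0674        75.3369         452.0216
  6        22.50        13.9062        83.4373         584.0611
  7        22.50        12.8345        89.8417         718.7339
  8     1,022.50       538.3094     4,306.4755      38,758.2793
  Σ                    728.0095     4,910.0226      41,903.6977
P = 728.0095.
Convexity = Σ t(t+1)·PV / [P·(1+y)²] = 41,903.6977 / (728.0095 × 1.173972) = 49.02950.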